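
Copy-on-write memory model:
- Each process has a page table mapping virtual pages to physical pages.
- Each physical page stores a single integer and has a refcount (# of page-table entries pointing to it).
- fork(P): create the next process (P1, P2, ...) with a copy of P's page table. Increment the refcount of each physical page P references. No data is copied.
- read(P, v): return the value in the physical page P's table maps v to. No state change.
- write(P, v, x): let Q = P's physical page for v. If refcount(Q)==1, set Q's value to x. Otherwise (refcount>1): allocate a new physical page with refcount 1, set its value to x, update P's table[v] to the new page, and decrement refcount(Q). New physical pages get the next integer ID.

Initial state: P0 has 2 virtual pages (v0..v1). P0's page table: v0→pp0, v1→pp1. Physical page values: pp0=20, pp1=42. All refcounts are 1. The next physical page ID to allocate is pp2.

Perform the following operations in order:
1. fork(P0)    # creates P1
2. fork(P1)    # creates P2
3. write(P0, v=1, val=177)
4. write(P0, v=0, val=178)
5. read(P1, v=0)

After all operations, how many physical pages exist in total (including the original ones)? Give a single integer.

Answer: 4

Derivation:
Op 1: fork(P0) -> P1. 2 ppages; refcounts: pp0:2 pp1:2
Op 2: fork(P1) -> P2. 2 ppages; refcounts: pp0:3 pp1:3
Op 3: write(P0, v1, 177). refcount(pp1)=3>1 -> COPY to pp2. 3 ppages; refcounts: pp0:3 pp1:2 pp2:1
Op 4: write(P0, v0, 178). refcount(pp0)=3>1 -> COPY to pp3. 4 ppages; refcounts: pp0:2 pp1:2 pp2:1 pp3:1
Op 5: read(P1, v0) -> 20. No state change.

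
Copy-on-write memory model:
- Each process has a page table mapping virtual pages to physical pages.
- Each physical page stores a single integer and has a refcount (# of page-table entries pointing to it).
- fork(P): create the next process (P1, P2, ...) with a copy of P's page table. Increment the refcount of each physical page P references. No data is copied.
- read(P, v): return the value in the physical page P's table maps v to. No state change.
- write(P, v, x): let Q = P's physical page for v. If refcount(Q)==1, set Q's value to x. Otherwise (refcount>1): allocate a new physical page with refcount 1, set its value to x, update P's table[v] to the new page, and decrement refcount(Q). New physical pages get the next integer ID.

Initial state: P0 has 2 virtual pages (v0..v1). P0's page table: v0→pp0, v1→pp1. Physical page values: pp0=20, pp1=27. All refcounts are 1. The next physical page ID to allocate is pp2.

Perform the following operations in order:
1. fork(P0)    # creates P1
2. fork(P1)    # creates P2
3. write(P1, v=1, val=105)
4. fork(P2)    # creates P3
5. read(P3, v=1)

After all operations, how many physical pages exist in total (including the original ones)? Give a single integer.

Answer: 3

Derivation:
Op 1: fork(P0) -> P1. 2 ppages; refcounts: pp0:2 pp1:2
Op 2: fork(P1) -> P2. 2 ppages; refcounts: pp0:3 pp1:3
Op 3: write(P1, v1, 105). refcount(pp1)=3>1 -> COPY to pp2. 3 ppages; refcounts: pp0:3 pp1:2 pp2:1
Op 4: fork(P2) -> P3. 3 ppages; refcounts: pp0:4 pp1:3 pp2:1
Op 5: read(P3, v1) -> 27. No state change.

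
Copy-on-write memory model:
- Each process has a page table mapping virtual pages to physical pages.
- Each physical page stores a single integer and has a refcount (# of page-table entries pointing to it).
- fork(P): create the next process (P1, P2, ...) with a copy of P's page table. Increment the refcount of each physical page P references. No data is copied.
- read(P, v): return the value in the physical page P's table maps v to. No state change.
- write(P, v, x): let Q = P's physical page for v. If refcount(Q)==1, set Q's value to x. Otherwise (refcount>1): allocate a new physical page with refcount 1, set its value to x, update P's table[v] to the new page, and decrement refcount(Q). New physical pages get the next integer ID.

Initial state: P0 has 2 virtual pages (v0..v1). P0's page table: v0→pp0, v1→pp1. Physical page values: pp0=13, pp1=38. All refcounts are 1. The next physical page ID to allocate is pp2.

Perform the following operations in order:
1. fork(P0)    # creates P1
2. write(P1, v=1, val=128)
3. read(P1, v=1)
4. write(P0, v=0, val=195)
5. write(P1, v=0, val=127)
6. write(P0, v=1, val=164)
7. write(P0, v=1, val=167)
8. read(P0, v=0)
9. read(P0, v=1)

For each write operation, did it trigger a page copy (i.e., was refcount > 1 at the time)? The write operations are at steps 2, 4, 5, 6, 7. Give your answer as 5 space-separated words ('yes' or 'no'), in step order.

Op 1: fork(P0) -> P1. 2 ppages; refcounts: pp0:2 pp1:2
Op 2: write(P1, v1, 128). refcount(pp1)=2>1 -> COPY to pp2. 3 ppages; refcounts: pp0:2 pp1:1 pp2:1
Op 3: read(P1, v1) -> 128. No state change.
Op 4: write(P0, v0, 195). refcount(pp0)=2>1 -> COPY to pp3. 4 ppages; refcounts: pp0:1 pp1:1 pp2:1 pp3:1
Op 5: write(P1, v0, 127). refcount(pp0)=1 -> write in place. 4 ppages; refcounts: pp0:1 pp1:1 pp2:1 pp3:1
Op 6: write(P0, v1, 164). refcount(pp1)=1 -> write in place. 4 ppages; refcounts: pp0:1 pp1:1 pp2:1 pp3:1
Op 7: write(P0, v1, 167). refcount(pp1)=1 -> write in place. 4 ppages; refcounts: pp0:1 pp1:1 pp2:1 pp3:1
Op 8: read(P0, v0) -> 195. No state change.
Op 9: read(P0, v1) -> 167. No state change.

yes yes no no no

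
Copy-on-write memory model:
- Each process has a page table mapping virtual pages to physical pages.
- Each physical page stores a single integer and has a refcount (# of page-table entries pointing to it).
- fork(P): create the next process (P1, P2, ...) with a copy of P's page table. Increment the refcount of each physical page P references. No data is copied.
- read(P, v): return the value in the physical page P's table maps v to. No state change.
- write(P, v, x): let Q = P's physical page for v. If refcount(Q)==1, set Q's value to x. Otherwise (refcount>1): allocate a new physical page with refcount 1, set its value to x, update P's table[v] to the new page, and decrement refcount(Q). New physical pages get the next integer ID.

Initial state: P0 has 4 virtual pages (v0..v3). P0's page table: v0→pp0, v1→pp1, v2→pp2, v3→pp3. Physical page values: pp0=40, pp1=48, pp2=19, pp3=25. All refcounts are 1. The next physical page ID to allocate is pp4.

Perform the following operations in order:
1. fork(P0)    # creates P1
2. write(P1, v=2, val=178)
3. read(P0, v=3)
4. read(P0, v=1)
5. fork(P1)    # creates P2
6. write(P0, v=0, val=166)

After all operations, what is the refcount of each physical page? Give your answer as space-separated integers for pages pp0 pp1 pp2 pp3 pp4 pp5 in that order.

Op 1: fork(P0) -> P1. 4 ppages; refcounts: pp0:2 pp1:2 pp2:2 pp3:2
Op 2: write(P1, v2, 178). refcount(pp2)=2>1 -> COPY to pp4. 5 ppages; refcounts: pp0:2 pp1:2 pp2:1 pp3:2 pp4:1
Op 3: read(P0, v3) -> 25. No state change.
Op 4: read(P0, v1) -> 48. No state change.
Op 5: fork(P1) -> P2. 5 ppages; refcounts: pp0:3 pp1:3 pp2:1 pp3:3 pp4:2
Op 6: write(P0, v0, 166). refcount(pp0)=3>1 -> COPY to pp5. 6 ppages; refcounts: pp0:2 pp1:3 pp2:1 pp3:3 pp4:2 pp5:1

Answer: 2 3 1 3 2 1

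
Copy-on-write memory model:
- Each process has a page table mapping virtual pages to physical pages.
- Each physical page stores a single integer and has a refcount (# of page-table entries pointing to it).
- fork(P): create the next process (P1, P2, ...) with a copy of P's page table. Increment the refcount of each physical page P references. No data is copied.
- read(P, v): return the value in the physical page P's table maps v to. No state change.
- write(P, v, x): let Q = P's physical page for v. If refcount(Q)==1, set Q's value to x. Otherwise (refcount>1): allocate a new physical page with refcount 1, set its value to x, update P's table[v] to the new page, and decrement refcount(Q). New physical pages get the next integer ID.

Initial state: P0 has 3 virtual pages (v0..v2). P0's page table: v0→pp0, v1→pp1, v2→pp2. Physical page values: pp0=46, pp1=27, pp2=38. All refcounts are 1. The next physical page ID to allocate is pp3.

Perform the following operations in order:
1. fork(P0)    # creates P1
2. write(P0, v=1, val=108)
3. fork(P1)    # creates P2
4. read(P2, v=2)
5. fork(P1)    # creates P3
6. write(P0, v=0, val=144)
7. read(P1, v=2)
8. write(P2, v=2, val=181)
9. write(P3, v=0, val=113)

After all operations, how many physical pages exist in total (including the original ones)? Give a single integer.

Answer: 7

Derivation:
Op 1: fork(P0) -> P1. 3 ppages; refcounts: pp0:2 pp1:2 pp2:2
Op 2: write(P0, v1, 108). refcount(pp1)=2>1 -> COPY to pp3. 4 ppages; refcounts: pp0:2 pp1:1 pp2:2 pp3:1
Op 3: fork(P1) -> P2. 4 ppages; refcounts: pp0:3 pp1:2 pp2:3 pp3:1
Op 4: read(P2, v2) -> 38. No state change.
Op 5: fork(P1) -> P3. 4 ppages; refcounts: pp0:4 pp1:3 pp2:4 pp3:1
Op 6: write(P0, v0, 144). refcount(pp0)=4>1 -> COPY to pp4. 5 ppages; refcounts: pp0:3 pp1:3 pp2:4 pp3:1 pp4:1
Op 7: read(P1, v2) -> 38. No state change.
Op 8: write(P2, v2, 181). refcount(pp2)=4>1 -> COPY to pp5. 6 ppages; refcounts: pp0:3 pp1:3 pp2:3 pp3:1 pp4:1 pp5:1
Op 9: write(P3, v0, 113). refcount(pp0)=3>1 -> COPY to pp6. 7 ppages; refcounts: pp0:2 pp1:3 pp2:3 pp3:1 pp4:1 pp5:1 pp6:1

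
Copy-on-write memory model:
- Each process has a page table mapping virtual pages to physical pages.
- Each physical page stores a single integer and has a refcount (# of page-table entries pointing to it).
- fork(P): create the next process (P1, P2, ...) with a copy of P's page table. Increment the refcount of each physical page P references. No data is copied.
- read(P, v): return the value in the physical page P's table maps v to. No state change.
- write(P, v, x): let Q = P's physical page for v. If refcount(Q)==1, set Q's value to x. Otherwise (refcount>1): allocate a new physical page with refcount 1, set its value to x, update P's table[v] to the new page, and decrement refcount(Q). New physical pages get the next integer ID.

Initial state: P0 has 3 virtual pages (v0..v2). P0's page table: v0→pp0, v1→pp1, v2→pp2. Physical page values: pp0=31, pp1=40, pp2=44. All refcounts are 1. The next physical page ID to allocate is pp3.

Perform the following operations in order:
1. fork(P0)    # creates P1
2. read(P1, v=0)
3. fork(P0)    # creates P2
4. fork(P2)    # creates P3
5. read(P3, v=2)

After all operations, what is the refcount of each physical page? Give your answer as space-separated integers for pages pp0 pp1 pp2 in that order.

Op 1: fork(P0) -> P1. 3 ppages; refcounts: pp0:2 pp1:2 pp2:2
Op 2: read(P1, v0) -> 31. No state change.
Op 3: fork(P0) -> P2. 3 ppages; refcounts: pp0:3 pp1:3 pp2:3
Op 4: fork(P2) -> P3. 3 ppages; refcounts: pp0:4 pp1:4 pp2:4
Op 5: read(P3, v2) -> 44. No state change.

Answer: 4 4 4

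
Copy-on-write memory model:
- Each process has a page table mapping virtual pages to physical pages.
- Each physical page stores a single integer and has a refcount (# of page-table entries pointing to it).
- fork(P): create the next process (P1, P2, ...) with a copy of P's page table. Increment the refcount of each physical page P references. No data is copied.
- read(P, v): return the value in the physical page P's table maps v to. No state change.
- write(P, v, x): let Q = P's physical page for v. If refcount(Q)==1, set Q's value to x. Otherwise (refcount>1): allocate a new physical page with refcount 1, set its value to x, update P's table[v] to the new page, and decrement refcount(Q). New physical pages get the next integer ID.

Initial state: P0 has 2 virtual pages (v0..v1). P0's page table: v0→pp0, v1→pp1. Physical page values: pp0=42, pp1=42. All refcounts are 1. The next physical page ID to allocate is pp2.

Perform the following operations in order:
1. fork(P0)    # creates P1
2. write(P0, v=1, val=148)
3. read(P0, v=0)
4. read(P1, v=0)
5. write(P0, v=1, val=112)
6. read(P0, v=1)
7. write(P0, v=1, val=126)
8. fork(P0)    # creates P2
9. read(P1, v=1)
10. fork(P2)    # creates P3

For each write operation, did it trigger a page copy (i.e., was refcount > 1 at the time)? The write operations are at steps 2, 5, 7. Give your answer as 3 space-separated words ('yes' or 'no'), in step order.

Op 1: fork(P0) -> P1. 2 ppages; refcounts: pp0:2 pp1:2
Op 2: write(P0, v1, 148). refcount(pp1)=2>1 -> COPY to pp2. 3 ppages; refcounts: pp0:2 pp1:1 pp2:1
Op 3: read(P0, v0) -> 42. No state change.
Op 4: read(P1, v0) -> 42. No state change.
Op 5: write(P0, v1, 112). refcount(pp2)=1 -> write in place. 3 ppages; refcounts: pp0:2 pp1:1 pp2:1
Op 6: read(P0, v1) -> 112. No state change.
Op 7: write(P0, v1, 126). refcount(pp2)=1 -> write in place. 3 ppages; refcounts: pp0:2 pp1:1 pp2:1
Op 8: fork(P0) -> P2. 3 ppages; refcounts: pp0:3 pp1:1 pp2:2
Op 9: read(P1, v1) -> 42. No state change.
Op 10: fork(P2) -> P3. 3 ppages; refcounts: pp0:4 pp1:1 pp2:3

yes no no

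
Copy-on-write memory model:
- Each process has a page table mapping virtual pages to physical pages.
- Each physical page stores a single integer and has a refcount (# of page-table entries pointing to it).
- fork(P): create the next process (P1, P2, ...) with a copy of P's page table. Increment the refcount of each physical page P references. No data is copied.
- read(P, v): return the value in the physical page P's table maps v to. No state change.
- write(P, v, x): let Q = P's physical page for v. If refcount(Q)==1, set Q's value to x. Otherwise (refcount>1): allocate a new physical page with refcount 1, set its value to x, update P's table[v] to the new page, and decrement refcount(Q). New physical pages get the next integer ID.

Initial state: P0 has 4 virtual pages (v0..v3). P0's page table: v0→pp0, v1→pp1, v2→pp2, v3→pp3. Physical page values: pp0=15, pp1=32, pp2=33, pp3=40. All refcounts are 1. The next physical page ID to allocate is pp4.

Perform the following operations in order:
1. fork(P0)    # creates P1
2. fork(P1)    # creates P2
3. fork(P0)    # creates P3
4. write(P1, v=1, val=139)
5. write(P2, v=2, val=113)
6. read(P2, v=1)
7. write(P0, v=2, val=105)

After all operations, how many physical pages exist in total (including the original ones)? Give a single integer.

Op 1: fork(P0) -> P1. 4 ppages; refcounts: pp0:2 pp1:2 pp2:2 pp3:2
Op 2: fork(P1) -> P2. 4 ppages; refcounts: pp0:3 pp1:3 pp2:3 pp3:3
Op 3: fork(P0) -> P3. 4 ppages; refcounts: pp0:4 pp1:4 pp2:4 pp3:4
Op 4: write(P1, v1, 139). refcount(pp1)=4>1 -> COPY to pp4. 5 ppages; refcounts: pp0:4 pp1:3 pp2:4 pp3:4 pp4:1
Op 5: write(P2, v2, 113). refcount(pp2)=4>1 -> COPY to pp5. 6 ppages; refcounts: pp0:4 pp1:3 pp2:3 pp3:4 pp4:1 pp5:1
Op 6: read(P2, v1) -> 32. No state change.
Op 7: write(P0, v2, 105). refcount(pp2)=3>1 -> COPY to pp6. 7 ppages; refcounts: pp0:4 pp1:3 pp2:2 pp3:4 pp4:1 pp5:1 pp6:1

Answer: 7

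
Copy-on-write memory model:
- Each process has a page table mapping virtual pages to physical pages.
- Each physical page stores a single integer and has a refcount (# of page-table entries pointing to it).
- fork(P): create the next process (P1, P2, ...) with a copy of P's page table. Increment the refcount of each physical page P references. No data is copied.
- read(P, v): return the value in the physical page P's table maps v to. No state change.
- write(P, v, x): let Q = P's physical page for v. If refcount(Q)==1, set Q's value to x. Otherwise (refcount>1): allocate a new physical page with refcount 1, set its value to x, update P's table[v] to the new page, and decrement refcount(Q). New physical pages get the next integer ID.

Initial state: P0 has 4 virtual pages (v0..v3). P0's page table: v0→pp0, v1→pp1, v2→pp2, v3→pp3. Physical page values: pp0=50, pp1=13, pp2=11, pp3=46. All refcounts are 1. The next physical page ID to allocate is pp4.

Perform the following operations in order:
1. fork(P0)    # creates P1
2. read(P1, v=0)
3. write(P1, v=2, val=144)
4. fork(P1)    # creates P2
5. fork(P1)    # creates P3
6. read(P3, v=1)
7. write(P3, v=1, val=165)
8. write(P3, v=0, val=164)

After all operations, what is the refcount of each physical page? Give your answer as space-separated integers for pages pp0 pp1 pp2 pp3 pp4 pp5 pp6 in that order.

Op 1: fork(P0) -> P1. 4 ppages; refcounts: pp0:2 pp1:2 pp2:2 pp3:2
Op 2: read(P1, v0) -> 50. No state change.
Op 3: write(P1, v2, 144). refcount(pp2)=2>1 -> COPY to pp4. 5 ppages; refcounts: pp0:2 pp1:2 pp2:1 pp3:2 pp4:1
Op 4: fork(P1) -> P2. 5 ppages; refcounts: pp0:3 pp1:3 pp2:1 pp3:3 pp4:2
Op 5: fork(P1) -> P3. 5 ppages; refcounts: pp0:4 pp1:4 pp2:1 pp3:4 pp4:3
Op 6: read(P3, v1) -> 13. No state change.
Op 7: write(P3, v1, 165). refcount(pp1)=4>1 -> COPY to pp5. 6 ppages; refcounts: pp0:4 pp1:3 pp2:1 pp3:4 pp4:3 pp5:1
Op 8: write(P3, v0, 164). refcount(pp0)=4>1 -> COPY to pp6. 7 ppages; refcounts: pp0:3 pp1:3 pp2:1 pp3:4 pp4:3 pp5:1 pp6:1

Answer: 3 3 1 4 3 1 1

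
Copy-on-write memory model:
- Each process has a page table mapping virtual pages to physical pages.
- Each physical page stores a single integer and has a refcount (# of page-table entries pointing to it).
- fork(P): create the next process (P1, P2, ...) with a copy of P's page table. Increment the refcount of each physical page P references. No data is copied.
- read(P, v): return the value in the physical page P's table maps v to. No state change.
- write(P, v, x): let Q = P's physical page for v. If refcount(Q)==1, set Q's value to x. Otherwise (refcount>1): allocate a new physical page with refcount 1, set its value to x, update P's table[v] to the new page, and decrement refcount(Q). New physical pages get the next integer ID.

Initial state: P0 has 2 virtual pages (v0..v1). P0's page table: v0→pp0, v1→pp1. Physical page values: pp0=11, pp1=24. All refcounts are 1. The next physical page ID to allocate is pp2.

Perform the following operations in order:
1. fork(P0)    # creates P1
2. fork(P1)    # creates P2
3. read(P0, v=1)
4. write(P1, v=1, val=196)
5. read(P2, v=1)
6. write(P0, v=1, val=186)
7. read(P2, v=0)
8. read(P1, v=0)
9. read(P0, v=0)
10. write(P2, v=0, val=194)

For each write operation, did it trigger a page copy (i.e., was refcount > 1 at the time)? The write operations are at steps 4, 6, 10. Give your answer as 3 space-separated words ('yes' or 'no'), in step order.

Op 1: fork(P0) -> P1. 2 ppages; refcounts: pp0:2 pp1:2
Op 2: fork(P1) -> P2. 2 ppages; refcounts: pp0:3 pp1:3
Op 3: read(P0, v1) -> 24. No state change.
Op 4: write(P1, v1, 196). refcount(pp1)=3>1 -> COPY to pp2. 3 ppages; refcounts: pp0:3 pp1:2 pp2:1
Op 5: read(P2, v1) -> 24. No state change.
Op 6: write(P0, v1, 186). refcount(pp1)=2>1 -> COPY to pp3. 4 ppages; refcounts: pp0:3 pp1:1 pp2:1 pp3:1
Op 7: read(P2, v0) -> 11. No state change.
Op 8: read(P1, v0) -> 11. No state change.
Op 9: read(P0, v0) -> 11. No state change.
Op 10: write(P2, v0, 194). refcount(pp0)=3>1 -> COPY to pp4. 5 ppages; refcounts: pp0:2 pp1:1 pp2:1 pp3:1 pp4:1

yes yes yes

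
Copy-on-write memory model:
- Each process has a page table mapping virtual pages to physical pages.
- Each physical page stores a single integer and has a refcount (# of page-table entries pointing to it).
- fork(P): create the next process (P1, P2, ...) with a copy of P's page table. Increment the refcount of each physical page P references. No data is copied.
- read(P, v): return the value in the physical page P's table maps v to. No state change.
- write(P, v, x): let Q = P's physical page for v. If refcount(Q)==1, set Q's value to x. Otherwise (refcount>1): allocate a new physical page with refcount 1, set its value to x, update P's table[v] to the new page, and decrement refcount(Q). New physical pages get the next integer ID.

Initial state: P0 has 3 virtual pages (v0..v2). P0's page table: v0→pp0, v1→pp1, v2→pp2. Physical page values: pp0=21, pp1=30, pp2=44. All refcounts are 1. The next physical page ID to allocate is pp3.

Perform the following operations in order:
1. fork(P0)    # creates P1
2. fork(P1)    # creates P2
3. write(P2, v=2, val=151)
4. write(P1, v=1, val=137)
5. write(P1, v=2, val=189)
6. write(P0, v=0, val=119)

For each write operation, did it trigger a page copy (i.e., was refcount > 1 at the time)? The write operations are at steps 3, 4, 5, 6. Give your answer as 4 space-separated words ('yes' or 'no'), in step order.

Op 1: fork(P0) -> P1. 3 ppages; refcounts: pp0:2 pp1:2 pp2:2
Op 2: fork(P1) -> P2. 3 ppages; refcounts: pp0:3 pp1:3 pp2:3
Op 3: write(P2, v2, 151). refcount(pp2)=3>1 -> COPY to pp3. 4 ppages; refcounts: pp0:3 pp1:3 pp2:2 pp3:1
Op 4: write(P1, v1, 137). refcount(pp1)=3>1 -> COPY to pp4. 5 ppages; refcounts: pp0:3 pp1:2 pp2:2 pp3:1 pp4:1
Op 5: write(P1, v2, 189). refcount(pp2)=2>1 -> COPY to pp5. 6 ppages; refcounts: pp0:3 pp1:2 pp2:1 pp3:1 pp4:1 pp5:1
Op 6: write(P0, v0, 119). refcount(pp0)=3>1 -> COPY to pp6. 7 ppages; refcounts: pp0:2 pp1:2 pp2:1 pp3:1 pp4:1 pp5:1 pp6:1

yes yes yes yes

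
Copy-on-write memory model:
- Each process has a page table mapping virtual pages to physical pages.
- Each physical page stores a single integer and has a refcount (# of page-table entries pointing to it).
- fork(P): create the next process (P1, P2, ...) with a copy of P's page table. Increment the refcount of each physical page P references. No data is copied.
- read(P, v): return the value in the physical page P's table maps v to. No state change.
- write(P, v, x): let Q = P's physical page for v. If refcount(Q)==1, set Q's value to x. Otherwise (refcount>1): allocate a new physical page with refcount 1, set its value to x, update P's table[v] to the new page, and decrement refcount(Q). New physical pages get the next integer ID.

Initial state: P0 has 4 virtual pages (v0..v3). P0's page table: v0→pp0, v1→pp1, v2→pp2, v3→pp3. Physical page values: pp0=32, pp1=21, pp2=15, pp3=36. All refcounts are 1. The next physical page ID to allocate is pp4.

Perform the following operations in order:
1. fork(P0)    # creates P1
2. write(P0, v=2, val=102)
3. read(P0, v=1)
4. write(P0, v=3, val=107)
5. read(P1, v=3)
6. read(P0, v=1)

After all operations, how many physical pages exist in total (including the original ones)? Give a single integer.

Answer: 6

Derivation:
Op 1: fork(P0) -> P1. 4 ppages; refcounts: pp0:2 pp1:2 pp2:2 pp3:2
Op 2: write(P0, v2, 102). refcount(pp2)=2>1 -> COPY to pp4. 5 ppages; refcounts: pp0:2 pp1:2 pp2:1 pp3:2 pp4:1
Op 3: read(P0, v1) -> 21. No state change.
Op 4: write(P0, v3, 107). refcount(pp3)=2>1 -> COPY to pp5. 6 ppages; refcounts: pp0:2 pp1:2 pp2:1 pp3:1 pp4:1 pp5:1
Op 5: read(P1, v3) -> 36. No state change.
Op 6: read(P0, v1) -> 21. No state change.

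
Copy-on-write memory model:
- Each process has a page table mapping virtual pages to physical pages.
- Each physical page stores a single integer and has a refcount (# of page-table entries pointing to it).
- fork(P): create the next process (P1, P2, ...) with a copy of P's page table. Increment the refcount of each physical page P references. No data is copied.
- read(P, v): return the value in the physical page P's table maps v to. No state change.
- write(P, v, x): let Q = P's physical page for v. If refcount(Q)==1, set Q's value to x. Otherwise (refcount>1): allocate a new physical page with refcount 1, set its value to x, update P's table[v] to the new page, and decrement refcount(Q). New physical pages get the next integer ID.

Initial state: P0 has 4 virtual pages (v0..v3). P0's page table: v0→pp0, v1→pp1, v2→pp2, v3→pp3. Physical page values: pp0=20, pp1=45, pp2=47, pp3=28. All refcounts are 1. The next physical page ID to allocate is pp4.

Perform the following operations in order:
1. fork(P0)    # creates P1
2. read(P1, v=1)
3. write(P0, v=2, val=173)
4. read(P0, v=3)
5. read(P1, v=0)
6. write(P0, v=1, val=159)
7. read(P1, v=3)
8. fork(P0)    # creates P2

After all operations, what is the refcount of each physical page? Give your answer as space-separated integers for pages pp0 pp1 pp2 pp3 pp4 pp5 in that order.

Answer: 3 1 1 3 2 2

Derivation:
Op 1: fork(P0) -> P1. 4 ppages; refcounts: pp0:2 pp1:2 pp2:2 pp3:2
Op 2: read(P1, v1) -> 45. No state change.
Op 3: write(P0, v2, 173). refcount(pp2)=2>1 -> COPY to pp4. 5 ppages; refcounts: pp0:2 pp1:2 pp2:1 pp3:2 pp4:1
Op 4: read(P0, v3) -> 28. No state change.
Op 5: read(P1, v0) -> 20. No state change.
Op 6: write(P0, v1, 159). refcount(pp1)=2>1 -> COPY to pp5. 6 ppages; refcounts: pp0:2 pp1:1 pp2:1 pp3:2 pp4:1 pp5:1
Op 7: read(P1, v3) -> 28. No state change.
Op 8: fork(P0) -> P2. 6 ppages; refcounts: pp0:3 pp1:1 pp2:1 pp3:3 pp4:2 pp5:2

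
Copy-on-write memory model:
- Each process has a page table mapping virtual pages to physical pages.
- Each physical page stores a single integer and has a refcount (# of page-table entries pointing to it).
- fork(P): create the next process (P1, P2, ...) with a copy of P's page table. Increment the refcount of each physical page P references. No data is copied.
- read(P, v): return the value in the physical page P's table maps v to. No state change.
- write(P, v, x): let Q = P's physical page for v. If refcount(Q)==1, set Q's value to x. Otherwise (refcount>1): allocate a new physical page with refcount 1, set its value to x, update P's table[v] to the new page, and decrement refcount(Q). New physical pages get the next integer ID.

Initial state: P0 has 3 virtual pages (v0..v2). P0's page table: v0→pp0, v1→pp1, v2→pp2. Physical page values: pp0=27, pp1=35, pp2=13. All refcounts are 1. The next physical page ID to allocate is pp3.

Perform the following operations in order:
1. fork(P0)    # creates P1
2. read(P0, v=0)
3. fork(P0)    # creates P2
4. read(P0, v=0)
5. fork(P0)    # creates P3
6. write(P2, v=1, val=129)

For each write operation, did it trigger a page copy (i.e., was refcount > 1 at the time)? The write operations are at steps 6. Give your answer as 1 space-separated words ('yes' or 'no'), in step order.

Op 1: fork(P0) -> P1. 3 ppages; refcounts: pp0:2 pp1:2 pp2:2
Op 2: read(P0, v0) -> 27. No state change.
Op 3: fork(P0) -> P2. 3 ppages; refcounts: pp0:3 pp1:3 pp2:3
Op 4: read(P0, v0) -> 27. No state change.
Op 5: fork(P0) -> P3. 3 ppages; refcounts: pp0:4 pp1:4 pp2:4
Op 6: write(P2, v1, 129). refcount(pp1)=4>1 -> COPY to pp3. 4 ppages; refcounts: pp0:4 pp1:3 pp2:4 pp3:1

yes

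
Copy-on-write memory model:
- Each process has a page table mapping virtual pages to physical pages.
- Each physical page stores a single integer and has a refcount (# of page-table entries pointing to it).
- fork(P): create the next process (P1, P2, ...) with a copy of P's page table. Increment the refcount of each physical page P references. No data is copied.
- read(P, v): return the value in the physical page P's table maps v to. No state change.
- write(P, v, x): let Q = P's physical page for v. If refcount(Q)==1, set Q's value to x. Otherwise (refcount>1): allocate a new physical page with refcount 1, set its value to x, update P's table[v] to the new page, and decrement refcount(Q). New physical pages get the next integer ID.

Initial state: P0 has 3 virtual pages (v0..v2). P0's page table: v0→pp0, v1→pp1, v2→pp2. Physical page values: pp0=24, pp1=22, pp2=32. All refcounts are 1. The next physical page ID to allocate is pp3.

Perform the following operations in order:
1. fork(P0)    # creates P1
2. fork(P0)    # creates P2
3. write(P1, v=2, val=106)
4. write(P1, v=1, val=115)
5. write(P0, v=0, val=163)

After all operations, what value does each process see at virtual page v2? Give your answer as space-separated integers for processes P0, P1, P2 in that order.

Answer: 32 106 32

Derivation:
Op 1: fork(P0) -> P1. 3 ppages; refcounts: pp0:2 pp1:2 pp2:2
Op 2: fork(P0) -> P2. 3 ppages; refcounts: pp0:3 pp1:3 pp2:3
Op 3: write(P1, v2, 106). refcount(pp2)=3>1 -> COPY to pp3. 4 ppages; refcounts: pp0:3 pp1:3 pp2:2 pp3:1
Op 4: write(P1, v1, 115). refcount(pp1)=3>1 -> COPY to pp4. 5 ppages; refcounts: pp0:3 pp1:2 pp2:2 pp3:1 pp4:1
Op 5: write(P0, v0, 163). refcount(pp0)=3>1 -> COPY to pp5. 6 ppages; refcounts: pp0:2 pp1:2 pp2:2 pp3:1 pp4:1 pp5:1
P0: v2 -> pp2 = 32
P1: v2 -> pp3 = 106
P2: v2 -> pp2 = 32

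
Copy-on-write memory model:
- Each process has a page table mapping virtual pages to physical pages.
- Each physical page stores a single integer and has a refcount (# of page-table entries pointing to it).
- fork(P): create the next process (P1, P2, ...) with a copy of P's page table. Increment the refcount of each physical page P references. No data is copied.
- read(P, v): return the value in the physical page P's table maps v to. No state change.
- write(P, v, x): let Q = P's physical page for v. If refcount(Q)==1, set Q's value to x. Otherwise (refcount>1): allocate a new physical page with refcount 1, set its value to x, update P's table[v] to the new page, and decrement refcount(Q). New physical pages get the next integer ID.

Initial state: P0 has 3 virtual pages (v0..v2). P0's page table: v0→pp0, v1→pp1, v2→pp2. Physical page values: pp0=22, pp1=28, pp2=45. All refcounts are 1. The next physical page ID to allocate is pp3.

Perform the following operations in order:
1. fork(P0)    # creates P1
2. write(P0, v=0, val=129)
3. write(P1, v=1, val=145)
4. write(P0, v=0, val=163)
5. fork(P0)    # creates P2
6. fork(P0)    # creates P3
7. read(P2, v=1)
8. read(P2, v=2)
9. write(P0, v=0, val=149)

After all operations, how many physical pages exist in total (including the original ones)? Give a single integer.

Answer: 6

Derivation:
Op 1: fork(P0) -> P1. 3 ppages; refcounts: pp0:2 pp1:2 pp2:2
Op 2: write(P0, v0, 129). refcount(pp0)=2>1 -> COPY to pp3. 4 ppages; refcounts: pp0:1 pp1:2 pp2:2 pp3:1
Op 3: write(P1, v1, 145). refcount(pp1)=2>1 -> COPY to pp4. 5 ppages; refcounts: pp0:1 pp1:1 pp2:2 pp3:1 pp4:1
Op 4: write(P0, v0, 163). refcount(pp3)=1 -> write in place. 5 ppages; refcounts: pp0:1 pp1:1 pp2:2 pp3:1 pp4:1
Op 5: fork(P0) -> P2. 5 ppages; refcounts: pp0:1 pp1:2 pp2:3 pp3:2 pp4:1
Op 6: fork(P0) -> P3. 5 ppages; refcounts: pp0:1 pp1:3 pp2:4 pp3:3 pp4:1
Op 7: read(P2, v1) -> 28. No state change.
Op 8: read(P2, v2) -> 45. No state change.
Op 9: write(P0, v0, 149). refcount(pp3)=3>1 -> COPY to pp5. 6 ppages; refcounts: pp0:1 pp1:3 pp2:4 pp3:2 pp4:1 pp5:1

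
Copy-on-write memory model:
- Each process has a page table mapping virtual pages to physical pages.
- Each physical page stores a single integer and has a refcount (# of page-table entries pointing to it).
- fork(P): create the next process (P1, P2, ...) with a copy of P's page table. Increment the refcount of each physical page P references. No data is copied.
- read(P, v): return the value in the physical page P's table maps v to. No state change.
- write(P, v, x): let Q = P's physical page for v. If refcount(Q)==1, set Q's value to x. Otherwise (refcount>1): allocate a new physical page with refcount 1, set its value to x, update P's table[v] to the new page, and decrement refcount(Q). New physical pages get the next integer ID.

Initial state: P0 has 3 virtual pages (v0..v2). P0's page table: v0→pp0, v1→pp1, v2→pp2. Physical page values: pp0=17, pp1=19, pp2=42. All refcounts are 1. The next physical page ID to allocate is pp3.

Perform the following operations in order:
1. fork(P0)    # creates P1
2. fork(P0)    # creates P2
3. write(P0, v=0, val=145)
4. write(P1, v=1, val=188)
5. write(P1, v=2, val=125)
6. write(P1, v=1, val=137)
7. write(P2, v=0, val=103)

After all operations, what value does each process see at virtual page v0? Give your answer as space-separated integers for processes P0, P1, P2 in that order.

Op 1: fork(P0) -> P1. 3 ppages; refcounts: pp0:2 pp1:2 pp2:2
Op 2: fork(P0) -> P2. 3 ppages; refcounts: pp0:3 pp1:3 pp2:3
Op 3: write(P0, v0, 145). refcount(pp0)=3>1 -> COPY to pp3. 4 ppages; refcounts: pp0:2 pp1:3 pp2:3 pp3:1
Op 4: write(P1, v1, 188). refcount(pp1)=3>1 -> COPY to pp4. 5 ppages; refcounts: pp0:2 pp1:2 pp2:3 pp3:1 pp4:1
Op 5: write(P1, v2, 125). refcount(pp2)=3>1 -> COPY to pp5. 6 ppages; refcounts: pp0:2 pp1:2 pp2:2 pp3:1 pp4:1 pp5:1
Op 6: write(P1, v1, 137). refcount(pp4)=1 -> write in place. 6 ppages; refcounts: pp0:2 pp1:2 pp2:2 pp3:1 pp4:1 pp5:1
Op 7: write(P2, v0, 103). refcount(pp0)=2>1 -> COPY to pp6. 7 ppages; refcounts: pp0:1 pp1:2 pp2:2 pp3:1 pp4:1 pp5:1 pp6:1
P0: v0 -> pp3 = 145
P1: v0 -> pp0 = 17
P2: v0 -> pp6 = 103

Answer: 145 17 103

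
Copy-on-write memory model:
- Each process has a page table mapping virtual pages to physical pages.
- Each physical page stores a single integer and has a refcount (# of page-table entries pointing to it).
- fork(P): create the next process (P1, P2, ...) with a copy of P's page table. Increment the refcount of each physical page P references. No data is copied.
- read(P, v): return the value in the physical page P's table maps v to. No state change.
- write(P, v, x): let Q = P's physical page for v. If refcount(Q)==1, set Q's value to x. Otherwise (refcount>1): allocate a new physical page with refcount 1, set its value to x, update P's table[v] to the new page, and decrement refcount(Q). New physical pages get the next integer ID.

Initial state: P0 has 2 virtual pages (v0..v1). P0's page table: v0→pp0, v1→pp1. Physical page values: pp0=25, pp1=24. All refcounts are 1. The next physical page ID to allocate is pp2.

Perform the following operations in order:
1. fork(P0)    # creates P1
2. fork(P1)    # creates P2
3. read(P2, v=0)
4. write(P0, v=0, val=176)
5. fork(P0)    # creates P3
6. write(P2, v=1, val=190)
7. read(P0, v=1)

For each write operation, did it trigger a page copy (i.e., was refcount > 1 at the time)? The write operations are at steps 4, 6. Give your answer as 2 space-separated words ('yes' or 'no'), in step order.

Op 1: fork(P0) -> P1. 2 ppages; refcounts: pp0:2 pp1:2
Op 2: fork(P1) -> P2. 2 ppages; refcounts: pp0:3 pp1:3
Op 3: read(P2, v0) -> 25. No state change.
Op 4: write(P0, v0, 176). refcount(pp0)=3>1 -> COPY to pp2. 3 ppages; refcounts: pp0:2 pp1:3 pp2:1
Op 5: fork(P0) -> P3. 3 ppages; refcounts: pp0:2 pp1:4 pp2:2
Op 6: write(P2, v1, 190). refcount(pp1)=4>1 -> COPY to pp3. 4 ppages; refcounts: pp0:2 pp1:3 pp2:2 pp3:1
Op 7: read(P0, v1) -> 24. No state change.

yes yes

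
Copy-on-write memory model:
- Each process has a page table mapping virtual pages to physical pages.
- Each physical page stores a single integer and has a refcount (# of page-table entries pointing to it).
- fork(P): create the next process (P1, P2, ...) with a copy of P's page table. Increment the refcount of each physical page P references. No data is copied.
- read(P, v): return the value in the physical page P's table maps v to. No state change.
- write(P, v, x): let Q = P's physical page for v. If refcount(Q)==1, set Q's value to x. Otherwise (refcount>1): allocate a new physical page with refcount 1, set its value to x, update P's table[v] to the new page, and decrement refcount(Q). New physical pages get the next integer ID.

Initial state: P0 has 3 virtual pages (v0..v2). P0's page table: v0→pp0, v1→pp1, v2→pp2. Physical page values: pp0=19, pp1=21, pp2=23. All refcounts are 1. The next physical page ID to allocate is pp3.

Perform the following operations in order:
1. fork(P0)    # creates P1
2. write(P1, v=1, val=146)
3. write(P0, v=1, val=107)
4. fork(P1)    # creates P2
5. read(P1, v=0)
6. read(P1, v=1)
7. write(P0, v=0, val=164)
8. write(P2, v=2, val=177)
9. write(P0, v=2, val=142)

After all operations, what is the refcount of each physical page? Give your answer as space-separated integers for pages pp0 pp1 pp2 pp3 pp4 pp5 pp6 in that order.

Op 1: fork(P0) -> P1. 3 ppages; refcounts: pp0:2 pp1:2 pp2:2
Op 2: write(P1, v1, 146). refcount(pp1)=2>1 -> COPY to pp3. 4 ppages; refcounts: pp0:2 pp1:1 pp2:2 pp3:1
Op 3: write(P0, v1, 107). refcount(pp1)=1 -> write in place. 4 ppages; refcounts: pp0:2 pp1:1 pp2:2 pp3:1
Op 4: fork(P1) -> P2. 4 ppages; refcounts: pp0:3 pp1:1 pp2:3 pp3:2
Op 5: read(P1, v0) -> 19. No state change.
Op 6: read(P1, v1) -> 146. No state change.
Op 7: write(P0, v0, 164). refcount(pp0)=3>1 -> COPY to pp4. 5 ppages; refcounts: pp0:2 pp1:1 pp2:3 pp3:2 pp4:1
Op 8: write(P2, v2, 177). refcount(pp2)=3>1 -> COPY to pp5. 6 ppages; refcounts: pp0:2 pp1:1 pp2:2 pp3:2 pp4:1 pp5:1
Op 9: write(P0, v2, 142). refcount(pp2)=2>1 -> COPY to pp6. 7 ppages; refcounts: pp0:2 pp1:1 pp2:1 pp3:2 pp4:1 pp5:1 pp6:1

Answer: 2 1 1 2 1 1 1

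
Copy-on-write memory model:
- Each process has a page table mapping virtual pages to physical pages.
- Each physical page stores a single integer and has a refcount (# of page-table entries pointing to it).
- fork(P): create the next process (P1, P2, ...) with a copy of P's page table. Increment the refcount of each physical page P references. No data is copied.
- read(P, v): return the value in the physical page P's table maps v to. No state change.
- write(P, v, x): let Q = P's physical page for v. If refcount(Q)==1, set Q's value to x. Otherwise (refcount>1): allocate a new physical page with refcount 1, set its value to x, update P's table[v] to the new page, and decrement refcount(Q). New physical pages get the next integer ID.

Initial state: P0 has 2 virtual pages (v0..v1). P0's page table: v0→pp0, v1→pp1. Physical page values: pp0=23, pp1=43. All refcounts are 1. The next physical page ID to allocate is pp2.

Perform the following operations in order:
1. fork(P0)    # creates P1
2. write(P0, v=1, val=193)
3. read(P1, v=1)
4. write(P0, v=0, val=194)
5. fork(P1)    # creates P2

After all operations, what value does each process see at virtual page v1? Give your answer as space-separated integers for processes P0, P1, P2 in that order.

Answer: 193 43 43

Derivation:
Op 1: fork(P0) -> P1. 2 ppages; refcounts: pp0:2 pp1:2
Op 2: write(P0, v1, 193). refcount(pp1)=2>1 -> COPY to pp2. 3 ppages; refcounts: pp0:2 pp1:1 pp2:1
Op 3: read(P1, v1) -> 43. No state change.
Op 4: write(P0, v0, 194). refcount(pp0)=2>1 -> COPY to pp3. 4 ppages; refcounts: pp0:1 pp1:1 pp2:1 pp3:1
Op 5: fork(P1) -> P2. 4 ppages; refcounts: pp0:2 pp1:2 pp2:1 pp3:1
P0: v1 -> pp2 = 193
P1: v1 -> pp1 = 43
P2: v1 -> pp1 = 43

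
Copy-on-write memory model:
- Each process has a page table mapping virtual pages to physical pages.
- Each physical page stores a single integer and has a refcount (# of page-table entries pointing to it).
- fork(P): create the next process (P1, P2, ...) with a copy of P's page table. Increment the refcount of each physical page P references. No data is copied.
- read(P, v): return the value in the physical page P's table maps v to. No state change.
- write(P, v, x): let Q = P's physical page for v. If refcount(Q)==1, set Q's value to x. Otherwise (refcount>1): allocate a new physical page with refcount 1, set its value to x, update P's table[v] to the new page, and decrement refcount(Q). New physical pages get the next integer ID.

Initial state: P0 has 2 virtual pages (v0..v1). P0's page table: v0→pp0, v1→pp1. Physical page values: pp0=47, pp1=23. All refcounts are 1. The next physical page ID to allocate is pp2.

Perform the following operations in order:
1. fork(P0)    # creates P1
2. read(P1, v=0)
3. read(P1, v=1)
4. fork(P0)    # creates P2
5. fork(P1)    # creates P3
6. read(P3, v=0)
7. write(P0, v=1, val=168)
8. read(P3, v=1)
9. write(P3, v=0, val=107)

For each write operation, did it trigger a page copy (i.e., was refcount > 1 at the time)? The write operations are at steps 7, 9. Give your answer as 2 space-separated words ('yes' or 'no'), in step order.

Op 1: fork(P0) -> P1. 2 ppages; refcounts: pp0:2 pp1:2
Op 2: read(P1, v0) -> 47. No state change.
Op 3: read(P1, v1) -> 23. No state change.
Op 4: fork(P0) -> P2. 2 ppages; refcounts: pp0:3 pp1:3
Op 5: fork(P1) -> P3. 2 ppages; refcounts: pp0:4 pp1:4
Op 6: read(P3, v0) -> 47. No state change.
Op 7: write(P0, v1, 168). refcount(pp1)=4>1 -> COPY to pp2. 3 ppages; refcounts: pp0:4 pp1:3 pp2:1
Op 8: read(P3, v1) -> 23. No state change.
Op 9: write(P3, v0, 107). refcount(pp0)=4>1 -> COPY to pp3. 4 ppages; refcounts: pp0:3 pp1:3 pp2:1 pp3:1

yes yes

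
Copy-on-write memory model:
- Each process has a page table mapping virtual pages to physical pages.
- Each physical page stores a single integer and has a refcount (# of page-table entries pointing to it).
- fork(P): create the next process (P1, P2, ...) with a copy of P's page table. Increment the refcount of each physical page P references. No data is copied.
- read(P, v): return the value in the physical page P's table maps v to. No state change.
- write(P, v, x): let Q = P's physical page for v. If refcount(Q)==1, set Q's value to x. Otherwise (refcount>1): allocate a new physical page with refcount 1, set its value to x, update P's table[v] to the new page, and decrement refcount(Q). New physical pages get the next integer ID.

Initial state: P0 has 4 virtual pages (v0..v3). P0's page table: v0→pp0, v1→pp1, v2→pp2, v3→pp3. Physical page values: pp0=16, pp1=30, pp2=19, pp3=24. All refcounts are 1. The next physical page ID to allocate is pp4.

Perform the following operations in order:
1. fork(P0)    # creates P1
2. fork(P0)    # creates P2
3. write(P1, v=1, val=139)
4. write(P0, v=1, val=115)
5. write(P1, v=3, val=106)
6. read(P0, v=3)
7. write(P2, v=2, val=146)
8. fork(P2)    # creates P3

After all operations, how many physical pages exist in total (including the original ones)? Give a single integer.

Op 1: fork(P0) -> P1. 4 ppages; refcounts: pp0:2 pp1:2 pp2:2 pp3:2
Op 2: fork(P0) -> P2. 4 ppages; refcounts: pp0:3 pp1:3 pp2:3 pp3:3
Op 3: write(P1, v1, 139). refcount(pp1)=3>1 -> COPY to pp4. 5 ppages; refcounts: pp0:3 pp1:2 pp2:3 pp3:3 pp4:1
Op 4: write(P0, v1, 115). refcount(pp1)=2>1 -> COPY to pp5. 6 ppages; refcounts: pp0:3 pp1:1 pp2:3 pp3:3 pp4:1 pp5:1
Op 5: write(P1, v3, 106). refcount(pp3)=3>1 -> COPY to pp6. 7 ppages; refcounts: pp0:3 pp1:1 pp2:3 pp3:2 pp4:1 pp5:1 pp6:1
Op 6: read(P0, v3) -> 24. No state change.
Op 7: write(P2, v2, 146). refcount(pp2)=3>1 -> COPY to pp7. 8 ppages; refcounts: pp0:3 pp1:1 pp2:2 pp3:2 pp4:1 pp5:1 pp6:1 pp7:1
Op 8: fork(P2) -> P3. 8 ppages; refcounts: pp0:4 pp1:2 pp2:2 pp3:3 pp4:1 pp5:1 pp6:1 pp7:2

Answer: 8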